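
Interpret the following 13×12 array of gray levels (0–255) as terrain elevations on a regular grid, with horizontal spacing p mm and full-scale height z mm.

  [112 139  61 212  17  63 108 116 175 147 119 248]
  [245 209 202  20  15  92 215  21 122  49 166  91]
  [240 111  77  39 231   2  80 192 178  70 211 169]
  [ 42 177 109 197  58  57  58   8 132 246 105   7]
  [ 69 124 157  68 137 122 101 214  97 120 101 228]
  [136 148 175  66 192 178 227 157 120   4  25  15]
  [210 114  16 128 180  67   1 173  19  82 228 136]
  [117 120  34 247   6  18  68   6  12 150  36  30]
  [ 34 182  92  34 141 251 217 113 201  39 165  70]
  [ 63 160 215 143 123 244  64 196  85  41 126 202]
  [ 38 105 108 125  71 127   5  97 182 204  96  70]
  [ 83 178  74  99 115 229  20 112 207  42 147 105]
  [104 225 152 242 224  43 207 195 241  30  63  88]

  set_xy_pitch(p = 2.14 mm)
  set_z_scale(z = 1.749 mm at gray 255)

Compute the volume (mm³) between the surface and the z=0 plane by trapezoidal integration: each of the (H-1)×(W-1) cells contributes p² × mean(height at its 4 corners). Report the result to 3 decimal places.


height_mm = gray/255 × 1.749; cell vol = 2.14² × mean(4 corners)
unit = 2.14² × 1.749 / (4×255) = 0.00785267 mm³ per gray-sum
row 0: Σ corner-gray over 11 cells = 5232  → 41.0852
row 1: Σ corner-gray over 11 cells = 5349  → 42.0039
row 2: Σ corner-gray over 11 cells = 5134  → 40.3156
row 3: Σ corner-gray over 11 cells = 5122  → 40.2214
row 4: Σ corner-gray over 11 cells = 5514  → 43.2996
row 5: Σ corner-gray over 11 cells = 5097  → 40.0250
row 6: Σ corner-gray over 11 cells = 3903  → 30.6490
row 7: Σ corner-gray over 11 cells = 4515  → 35.4548
row 8: Σ corner-gray over 11 cells = 6033  → 47.3751
row 9: Σ corner-gray over 11 cells = 5407  → 42.4594
row 10: Σ corner-gray over 11 cells = 4982  → 39.1220
row 11: Σ corner-gray over 11 cells = 6070  → 47.6657
Σ rows: total corner-gray = 62358  → 489.6766 mm³

489.677


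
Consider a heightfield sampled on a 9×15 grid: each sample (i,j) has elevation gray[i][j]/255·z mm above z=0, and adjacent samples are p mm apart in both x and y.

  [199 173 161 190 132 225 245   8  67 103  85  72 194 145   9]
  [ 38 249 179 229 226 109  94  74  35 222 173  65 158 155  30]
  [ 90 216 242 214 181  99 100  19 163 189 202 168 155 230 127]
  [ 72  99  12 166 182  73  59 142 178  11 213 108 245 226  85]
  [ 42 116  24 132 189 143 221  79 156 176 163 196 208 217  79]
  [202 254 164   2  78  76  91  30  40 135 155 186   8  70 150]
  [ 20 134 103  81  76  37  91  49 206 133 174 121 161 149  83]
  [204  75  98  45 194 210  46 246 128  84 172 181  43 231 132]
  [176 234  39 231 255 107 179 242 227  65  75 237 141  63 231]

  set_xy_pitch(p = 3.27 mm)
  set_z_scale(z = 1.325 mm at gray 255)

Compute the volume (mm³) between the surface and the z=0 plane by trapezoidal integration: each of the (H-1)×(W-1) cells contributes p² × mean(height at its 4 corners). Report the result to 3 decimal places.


845.377

height_mm = gray/255 × 1.325; cell vol = 3.27² × mean(4 corners)
unit = 3.27² × 1.325 / (4×255) = 0.0138903 mm³ per gray-sum
row 0: Σ corner-gray over 14 cells = 7812  → 108.5109
row 1: Σ corner-gray over 14 cells = 8577  → 119.1370
row 2: Σ corner-gray over 14 cells = 8158  → 113.3170
row 3: Σ corner-gray over 14 cells = 7746  → 107.5942
row 4: Σ corner-gray over 14 cells = 7091  → 98.4960
row 5: Σ corner-gray over 14 cells = 6063  → 84.2168
row 6: Σ corner-gray over 14 cells = 6975  → 96.8848
row 7: Σ corner-gray over 14 cells = 8439  → 117.2201
Σ rows: total corner-gray = 60861  → 845.3767 mm³


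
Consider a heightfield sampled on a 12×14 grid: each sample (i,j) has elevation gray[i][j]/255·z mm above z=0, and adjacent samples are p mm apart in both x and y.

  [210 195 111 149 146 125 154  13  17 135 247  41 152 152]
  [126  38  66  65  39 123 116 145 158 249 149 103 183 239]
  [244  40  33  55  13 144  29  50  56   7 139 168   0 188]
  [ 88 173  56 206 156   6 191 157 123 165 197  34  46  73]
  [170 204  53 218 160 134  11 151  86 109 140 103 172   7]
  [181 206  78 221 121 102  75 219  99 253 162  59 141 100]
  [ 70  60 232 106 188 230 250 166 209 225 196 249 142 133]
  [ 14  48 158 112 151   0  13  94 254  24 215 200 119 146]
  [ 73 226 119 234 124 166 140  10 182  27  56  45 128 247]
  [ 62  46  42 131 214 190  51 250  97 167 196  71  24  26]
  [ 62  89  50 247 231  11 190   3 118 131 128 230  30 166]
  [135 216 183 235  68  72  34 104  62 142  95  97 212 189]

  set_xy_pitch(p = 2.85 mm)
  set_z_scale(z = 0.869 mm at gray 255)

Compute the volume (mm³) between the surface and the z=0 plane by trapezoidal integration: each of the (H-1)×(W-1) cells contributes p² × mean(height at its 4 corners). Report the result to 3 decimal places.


height_mm = gray/255 × 0.869; cell vol = 2.85² × mean(4 corners)
unit = 2.85² × 0.869 / (4×255) = 0.00692005 mm³ per gray-sum
row 0: Σ corner-gray over 13 cells = 6565  → 45.4301
row 1: Σ corner-gray over 13 cells = 5133  → 35.5206
row 2: Σ corner-gray over 13 cells = 5081  → 35.1608
row 3: Σ corner-gray over 13 cells = 6440  → 44.5651
row 4: Σ corner-gray over 13 cells = 7012  → 48.5234
row 5: Σ corner-gray over 13 cells = 8462  → 58.5575
row 6: Σ corner-gray over 13 cells = 7645  → 52.9038
row 7: Σ corner-gray over 13 cells = 6170  → 42.6967
row 8: Σ corner-gray over 13 cells = 6280  → 43.4579
row 9: Σ corner-gray over 13 cells = 6190  → 42.8351
row 10: Σ corner-gray over 13 cells = 6508  → 45.0357
Σ rows: total corner-gray = 71486  → 494.6868 mm³

494.687


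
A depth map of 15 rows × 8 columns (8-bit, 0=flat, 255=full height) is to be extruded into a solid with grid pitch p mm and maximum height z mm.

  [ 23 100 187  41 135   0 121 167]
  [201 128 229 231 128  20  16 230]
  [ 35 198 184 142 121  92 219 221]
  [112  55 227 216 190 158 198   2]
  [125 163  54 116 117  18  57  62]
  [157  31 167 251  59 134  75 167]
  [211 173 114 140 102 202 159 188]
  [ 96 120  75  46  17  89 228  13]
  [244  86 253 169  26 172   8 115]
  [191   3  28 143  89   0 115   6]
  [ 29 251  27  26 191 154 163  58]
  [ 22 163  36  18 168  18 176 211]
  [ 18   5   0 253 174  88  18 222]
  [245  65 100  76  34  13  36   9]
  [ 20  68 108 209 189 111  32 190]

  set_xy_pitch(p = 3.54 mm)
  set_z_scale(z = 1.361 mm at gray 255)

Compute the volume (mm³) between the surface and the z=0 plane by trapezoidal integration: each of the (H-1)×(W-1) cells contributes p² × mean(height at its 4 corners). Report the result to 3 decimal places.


height_mm = gray/255 × 1.361; cell vol = 3.54² × mean(4 corners)
unit = 3.54² × 1.361 / (4×255) = 0.0167211 mm³ per gray-sum
row 0: Σ corner-gray over 7 cells = 3293  → 55.0625
row 1: Σ corner-gray over 7 cells = 4103  → 68.6066
row 2: Σ corner-gray over 7 cells = 4370  → 73.0711
row 3: Σ corner-gray over 7 cells = 3439  → 57.5038
row 4: Σ corner-gray over 7 cells = 2995  → 50.0797
row 5: Σ corner-gray over 7 cells = 3937  → 65.8309
row 6: Σ corner-gray over 7 cells = 3438  → 57.4871
row 7: Σ corner-gray over 7 cells = 3046  → 50.9324
row 8: Σ corner-gray over 7 cells = 2740  → 45.8158
row 9: Σ corner-gray over 7 cells = 2664  → 44.5450
row 10: Σ corner-gray over 7 cells = 3102  → 51.8688
row 11: Σ corner-gray over 7 cells = 2707  → 45.2640
row 12: Σ corner-gray over 7 cells = 2218  → 37.0874
row 13: Σ corner-gray over 7 cells = 2546  → 42.5719
Σ rows: total corner-gray = 44598  → 745.7270 mm³

745.727


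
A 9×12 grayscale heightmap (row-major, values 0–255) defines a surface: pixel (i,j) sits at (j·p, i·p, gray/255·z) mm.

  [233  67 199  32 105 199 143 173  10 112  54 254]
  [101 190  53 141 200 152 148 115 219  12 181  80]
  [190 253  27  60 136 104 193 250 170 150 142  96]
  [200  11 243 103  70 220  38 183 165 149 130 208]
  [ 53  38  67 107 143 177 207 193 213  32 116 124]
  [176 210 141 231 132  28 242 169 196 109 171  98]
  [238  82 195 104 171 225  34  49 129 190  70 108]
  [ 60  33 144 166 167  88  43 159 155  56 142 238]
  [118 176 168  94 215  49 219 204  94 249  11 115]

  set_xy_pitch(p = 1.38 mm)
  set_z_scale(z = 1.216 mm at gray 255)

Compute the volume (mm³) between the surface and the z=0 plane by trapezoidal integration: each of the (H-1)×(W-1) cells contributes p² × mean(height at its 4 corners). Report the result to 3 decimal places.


108.827

height_mm = gray/255 × 1.216; cell vol = 1.38² × mean(4 corners)
unit = 1.38² × 1.216 / (4×255) = 0.00227034 mm³ per gray-sum
row 0: Σ corner-gray over 11 cells = 5678  → 12.8910
row 1: Σ corner-gray over 11 cells = 6259  → 14.2101
row 2: Σ corner-gray over 11 cells = 6288  → 14.2759
row 3: Σ corner-gray over 11 cells = 5795  → 13.1566
row 4: Σ corner-gray over 11 cells = 6295  → 14.2918
row 5: Σ corner-gray over 11 cells = 6376  → 14.4757
row 6: Σ corner-gray over 11 cells = 5448  → 12.3688
row 7: Σ corner-gray over 11 cells = 5795  → 13.1566
Σ rows: total corner-gray = 47934  → 108.8266 mm³


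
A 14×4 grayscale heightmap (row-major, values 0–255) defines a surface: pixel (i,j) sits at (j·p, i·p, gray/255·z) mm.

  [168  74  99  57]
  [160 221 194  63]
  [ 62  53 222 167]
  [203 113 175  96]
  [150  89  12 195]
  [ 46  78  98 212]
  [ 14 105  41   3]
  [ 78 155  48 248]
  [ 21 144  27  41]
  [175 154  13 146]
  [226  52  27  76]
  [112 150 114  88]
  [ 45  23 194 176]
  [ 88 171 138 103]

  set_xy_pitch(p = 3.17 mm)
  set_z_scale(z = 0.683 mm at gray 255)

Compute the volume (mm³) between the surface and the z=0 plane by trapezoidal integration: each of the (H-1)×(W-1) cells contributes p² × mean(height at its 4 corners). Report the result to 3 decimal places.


height_mm = gray/255 × 0.683; cell vol = 3.17² × mean(4 corners)
unit = 3.17² × 0.683 / (4×255) = 0.00672882 mm³ per gray-sum
row 0: Σ corner-gray over 3 cells = 1624  → 10.9276
row 1: Σ corner-gray over 3 cells = 1832  → 12.3272
row 2: Σ corner-gray over 3 cells = 1654  → 11.1295
row 3: Σ corner-gray over 3 cells = 1422  → 9.5684
row 4: Σ corner-gray over 3 cells = 1157  → 7.7852
row 5: Σ corner-gray over 3 cells = 919  → 6.1838
row 6: Σ corner-gray over 3 cells = 1041  → 7.0047
row 7: Σ corner-gray over 3 cells = 1136  → 7.6439
row 8: Σ corner-gray over 3 cells = 1059  → 7.1258
row 9: Σ corner-gray over 3 cells = 1115  → 7.5026
row 10: Σ corner-gray over 3 cells = 1188  → 7.9938
row 11: Σ corner-gray over 3 cells = 1383  → 9.3060
row 12: Σ corner-gray over 3 cells = 1464  → 9.8510
Σ rows: total corner-gray = 16994  → 114.3496 mm³

114.350


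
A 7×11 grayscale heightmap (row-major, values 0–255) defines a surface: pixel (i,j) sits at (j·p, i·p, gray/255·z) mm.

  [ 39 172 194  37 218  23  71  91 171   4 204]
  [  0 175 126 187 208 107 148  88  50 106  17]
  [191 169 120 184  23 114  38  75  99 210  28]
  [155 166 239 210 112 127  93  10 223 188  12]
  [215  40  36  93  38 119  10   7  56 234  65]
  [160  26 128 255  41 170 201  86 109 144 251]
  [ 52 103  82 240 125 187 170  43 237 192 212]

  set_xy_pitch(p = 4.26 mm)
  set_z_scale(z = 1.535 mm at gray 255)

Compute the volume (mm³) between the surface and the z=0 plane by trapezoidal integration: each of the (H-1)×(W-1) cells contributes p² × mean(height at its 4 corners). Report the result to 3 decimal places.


791.099

height_mm = gray/255 × 1.535; cell vol = 4.26² × mean(4 corners)
unit = 4.26² × 1.535 / (4×255) = 0.0273104 mm³ per gray-sum
row 0: Σ corner-gray over 10 cells = 4612  → 125.9554
row 1: Σ corner-gray over 10 cells = 4690  → 128.0856
row 2: Σ corner-gray over 10 cells = 5186  → 141.6315
row 3: Σ corner-gray over 10 cells = 4449  → 121.5038
row 4: Σ corner-gray over 10 cells = 4277  → 116.8064
row 5: Σ corner-gray over 10 cells = 5753  → 157.1165
Σ rows: total corner-gray = 28967  → 791.0992 mm³


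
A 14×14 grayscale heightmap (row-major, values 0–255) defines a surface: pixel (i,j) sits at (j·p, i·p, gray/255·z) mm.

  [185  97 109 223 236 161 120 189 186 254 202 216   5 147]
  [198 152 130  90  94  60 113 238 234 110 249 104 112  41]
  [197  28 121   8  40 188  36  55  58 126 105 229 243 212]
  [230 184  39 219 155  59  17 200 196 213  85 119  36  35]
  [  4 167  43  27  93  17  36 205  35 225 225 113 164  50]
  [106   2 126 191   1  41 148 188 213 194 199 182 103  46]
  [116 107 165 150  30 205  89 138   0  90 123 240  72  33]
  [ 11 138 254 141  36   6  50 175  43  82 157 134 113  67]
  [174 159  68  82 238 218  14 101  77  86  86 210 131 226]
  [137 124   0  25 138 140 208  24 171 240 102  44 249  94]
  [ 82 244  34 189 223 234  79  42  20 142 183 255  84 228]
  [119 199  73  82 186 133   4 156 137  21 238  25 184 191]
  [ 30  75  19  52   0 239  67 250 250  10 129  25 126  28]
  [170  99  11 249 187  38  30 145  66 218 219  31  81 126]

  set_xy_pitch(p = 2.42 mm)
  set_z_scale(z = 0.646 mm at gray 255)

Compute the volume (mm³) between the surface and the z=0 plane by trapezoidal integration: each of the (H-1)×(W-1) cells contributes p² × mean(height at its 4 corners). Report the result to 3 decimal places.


306.153

height_mm = gray/255 × 0.646; cell vol = 2.42² × mean(4 corners)
unit = 2.42² × 0.646 / (4×255) = 0.00370905 mm³ per gray-sum
row 0: Σ corner-gray over 13 cells = 7939  → 29.4462
row 1: Σ corner-gray over 13 cells = 6494  → 24.0866
row 2: Σ corner-gray over 13 cells = 6192  → 22.9665
row 3: Σ corner-gray over 13 cells = 6063  → 22.4880
row 4: Σ corner-gray over 13 cells = 6082  → 22.5585
row 5: Σ corner-gray over 13 cells = 6295  → 23.3485
row 6: Σ corner-gray over 13 cells = 5703  → 21.1527
row 7: Σ corner-gray over 13 cells = 6076  → 22.5362
row 8: Σ corner-gray over 13 cells = 6501  → 24.1126
row 9: Σ corner-gray over 13 cells = 6929  → 25.7000
row 10: Σ corner-gray over 13 cells = 6954  → 25.7928
row 11: Σ corner-gray over 13 cells = 5728  → 21.2455
row 12: Σ corner-gray over 13 cells = 5586  → 20.7188
Σ rows: total corner-gray = 82542  → 306.1527 mm³


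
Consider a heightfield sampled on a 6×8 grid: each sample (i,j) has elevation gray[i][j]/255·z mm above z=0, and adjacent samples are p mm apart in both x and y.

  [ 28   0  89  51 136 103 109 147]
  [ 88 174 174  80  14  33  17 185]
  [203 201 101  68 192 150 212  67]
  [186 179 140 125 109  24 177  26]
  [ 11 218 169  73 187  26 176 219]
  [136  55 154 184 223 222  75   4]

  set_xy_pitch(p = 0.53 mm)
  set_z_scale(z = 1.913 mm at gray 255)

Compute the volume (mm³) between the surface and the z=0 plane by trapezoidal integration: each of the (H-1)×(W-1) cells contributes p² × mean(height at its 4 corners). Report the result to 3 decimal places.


9.042

height_mm = gray/255 × 1.913; cell vol = 0.53² × mean(4 corners)
unit = 0.53² × 1.913 / (4×255) = 0.000526825 mm³ per gray-sum
row 0: Σ corner-gray over 7 cells = 2408  → 1.2686
row 1: Σ corner-gray over 7 cells = 3375  → 1.7780
row 2: Σ corner-gray over 7 cells = 3838  → 2.0220
row 3: Σ corner-gray over 7 cells = 3648  → 1.9219
row 4: Σ corner-gray over 7 cells = 3894  → 2.0515
Σ rows: total corner-gray = 17163  → 9.0419 mm³


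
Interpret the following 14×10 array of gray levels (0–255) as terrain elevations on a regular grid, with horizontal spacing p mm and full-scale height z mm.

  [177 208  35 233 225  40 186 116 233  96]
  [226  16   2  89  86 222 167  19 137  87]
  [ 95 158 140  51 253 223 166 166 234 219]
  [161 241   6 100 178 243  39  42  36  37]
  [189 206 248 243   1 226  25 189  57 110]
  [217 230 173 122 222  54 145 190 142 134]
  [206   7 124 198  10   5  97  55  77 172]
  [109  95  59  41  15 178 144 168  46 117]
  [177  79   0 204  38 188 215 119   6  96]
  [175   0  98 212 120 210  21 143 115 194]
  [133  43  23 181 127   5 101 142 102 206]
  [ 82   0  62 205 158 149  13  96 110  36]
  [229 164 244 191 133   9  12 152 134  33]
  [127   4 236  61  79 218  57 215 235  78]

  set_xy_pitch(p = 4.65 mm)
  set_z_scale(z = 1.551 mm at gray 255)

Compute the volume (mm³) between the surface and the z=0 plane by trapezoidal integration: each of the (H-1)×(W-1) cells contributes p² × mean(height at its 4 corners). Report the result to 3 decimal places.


1862.262

height_mm = gray/255 × 1.551; cell vol = 4.65² × mean(4 corners)
unit = 4.65² × 1.551 / (4×255) = 0.0328789 mm³ per gray-sum
row 0: Σ corner-gray over 9 cells = 4614  → 151.7033
row 1: Σ corner-gray over 9 cells = 4885  → 160.6135
row 2: Σ corner-gray over 9 cells = 5064  → 166.4988
row 3: Σ corner-gray over 9 cells = 4657  → 153.1171
row 4: Σ corner-gray over 9 cells = 5596  → 183.9904
row 5: Σ corner-gray over 9 cells = 4431  → 145.6865
row 6: Σ corner-gray over 9 cells = 3242  → 106.5935
row 7: Σ corner-gray over 9 cells = 3689  → 121.2903
row 8: Σ corner-gray over 9 cells = 4178  → 137.3681
row 9: Σ corner-gray over 9 cells = 3994  → 131.3184
row 10: Σ corner-gray over 9 cells = 3491  → 114.7803
row 11: Σ corner-gray over 9 cells = 4044  → 132.9623
row 12: Σ corner-gray over 9 cells = 4755  → 156.3393
Σ rows: total corner-gray = 56640  → 1862.2620 mm³


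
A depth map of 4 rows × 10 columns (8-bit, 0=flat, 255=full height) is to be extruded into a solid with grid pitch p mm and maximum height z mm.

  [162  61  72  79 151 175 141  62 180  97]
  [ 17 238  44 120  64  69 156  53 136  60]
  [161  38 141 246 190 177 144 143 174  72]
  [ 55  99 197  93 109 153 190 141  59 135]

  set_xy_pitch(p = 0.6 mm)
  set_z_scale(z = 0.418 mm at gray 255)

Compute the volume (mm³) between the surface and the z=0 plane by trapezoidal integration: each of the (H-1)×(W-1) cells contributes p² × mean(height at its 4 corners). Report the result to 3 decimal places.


1.995

height_mm = gray/255 × 0.418; cell vol = 0.6² × mean(4 corners)
unit = 0.6² × 0.418 / (4×255) = 0.000147529 mm³ per gray-sum
row 0: Σ corner-gray over 9 cells = 3938  → 0.5810
row 1: Σ corner-gray over 9 cells = 4576  → 0.6751
row 2: Σ corner-gray over 9 cells = 5011  → 0.7393
Σ rows: total corner-gray = 13525  → 1.9953 mm³


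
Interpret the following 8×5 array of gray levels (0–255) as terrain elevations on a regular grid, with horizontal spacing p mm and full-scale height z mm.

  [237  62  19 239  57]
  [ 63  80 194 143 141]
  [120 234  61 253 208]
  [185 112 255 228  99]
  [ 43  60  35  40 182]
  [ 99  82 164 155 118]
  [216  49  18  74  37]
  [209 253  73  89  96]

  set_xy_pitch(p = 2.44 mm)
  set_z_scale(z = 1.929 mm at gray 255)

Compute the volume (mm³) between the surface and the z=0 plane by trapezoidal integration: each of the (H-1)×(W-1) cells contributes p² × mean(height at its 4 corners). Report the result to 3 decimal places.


height_mm = gray/255 × 1.929; cell vol = 2.44² × mean(4 corners)
unit = 2.44² × 1.929 / (4×255) = 0.0112593 mm³ per gray-sum
row 0: Σ corner-gray over 4 cells = 1972  → 22.2034
row 1: Σ corner-gray over 4 cells = 2462  → 27.7204
row 2: Σ corner-gray over 4 cells = 2898  → 32.6295
row 3: Σ corner-gray over 4 cells = 1969  → 22.1696
row 4: Σ corner-gray over 4 cells = 1514  → 17.0466
row 5: Σ corner-gray over 4 cells = 1554  → 17.4970
row 6: Σ corner-gray over 4 cells = 1670  → 18.8030
Σ rows: total corner-gray = 14039  → 158.0694 mm³

158.069


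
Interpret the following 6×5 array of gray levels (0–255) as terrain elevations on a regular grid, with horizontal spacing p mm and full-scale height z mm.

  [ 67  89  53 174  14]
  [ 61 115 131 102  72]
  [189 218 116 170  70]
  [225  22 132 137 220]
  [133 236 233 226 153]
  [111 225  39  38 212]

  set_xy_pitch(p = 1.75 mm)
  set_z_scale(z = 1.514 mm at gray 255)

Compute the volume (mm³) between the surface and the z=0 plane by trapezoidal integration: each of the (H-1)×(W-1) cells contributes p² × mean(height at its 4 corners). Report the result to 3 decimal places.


51.085

height_mm = gray/255 × 1.514; cell vol = 1.75² × mean(4 corners)
unit = 1.75² × 1.514 / (4×255) = 0.00454571 mm³ per gray-sum
row 0: Σ corner-gray over 4 cells = 1542  → 7.0095
row 1: Σ corner-gray over 4 cells = 2096  → 9.5278
row 2: Σ corner-gray over 4 cells = 2294  → 10.4279
row 3: Σ corner-gray over 4 cells = 2703  → 12.2871
row 4: Σ corner-gray over 4 cells = 2603  → 11.8325
Σ rows: total corner-gray = 11238  → 51.0847 mm³


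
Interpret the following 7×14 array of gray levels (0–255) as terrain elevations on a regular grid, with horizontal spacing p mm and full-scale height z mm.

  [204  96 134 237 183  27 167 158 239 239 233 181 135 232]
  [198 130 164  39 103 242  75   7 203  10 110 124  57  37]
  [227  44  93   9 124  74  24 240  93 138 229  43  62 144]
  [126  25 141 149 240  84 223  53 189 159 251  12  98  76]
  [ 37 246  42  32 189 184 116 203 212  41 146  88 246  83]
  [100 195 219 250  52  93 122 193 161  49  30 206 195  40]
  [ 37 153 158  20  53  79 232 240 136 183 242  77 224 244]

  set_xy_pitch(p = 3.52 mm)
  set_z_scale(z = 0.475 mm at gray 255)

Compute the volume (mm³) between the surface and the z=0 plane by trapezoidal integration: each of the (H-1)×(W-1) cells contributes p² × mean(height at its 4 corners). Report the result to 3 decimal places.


height_mm = gray/255 × 0.475; cell vol = 3.52² × mean(4 corners)
unit = 3.52² × 0.475 / (4×255) = 0.00577004 mm³ per gray-sum
row 0: Σ corner-gray over 13 cells = 7257  → 41.8732
row 1: Σ corner-gray over 13 cells = 5480  → 31.6198
row 2: Σ corner-gray over 13 cells = 6167  → 35.5838
row 3: Σ corner-gray over 13 cells = 7060  → 40.7365
row 4: Σ corner-gray over 13 cells = 7280  → 42.0059
row 5: Σ corner-gray over 13 cells = 7545  → 43.5349
Σ rows: total corner-gray = 40789  → 235.3541 mm³

235.354


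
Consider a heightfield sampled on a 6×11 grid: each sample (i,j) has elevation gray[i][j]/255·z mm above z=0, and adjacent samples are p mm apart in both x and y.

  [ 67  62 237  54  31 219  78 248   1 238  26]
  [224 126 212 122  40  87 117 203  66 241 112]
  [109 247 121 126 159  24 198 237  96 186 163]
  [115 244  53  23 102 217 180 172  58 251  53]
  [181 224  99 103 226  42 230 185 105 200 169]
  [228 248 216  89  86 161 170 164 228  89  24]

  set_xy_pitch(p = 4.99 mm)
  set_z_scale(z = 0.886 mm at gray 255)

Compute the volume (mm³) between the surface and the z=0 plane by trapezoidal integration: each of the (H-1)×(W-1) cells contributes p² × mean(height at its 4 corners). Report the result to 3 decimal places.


629.899

height_mm = gray/255 × 0.886; cell vol = 4.99² × mean(4 corners)
unit = 4.99² × 0.886 / (4×255) = 0.0216289 mm³ per gray-sum
row 0: Σ corner-gray over 10 cells = 5193  → 112.3189
row 1: Σ corner-gray over 10 cells = 5824  → 125.9668
row 2: Σ corner-gray over 10 cells = 5828  → 126.0533
row 3: Σ corner-gray over 10 cells = 5946  → 128.6055
row 4: Σ corner-gray over 10 cells = 6332  → 136.9543
Σ rows: total corner-gray = 29123  → 629.8988 mm³


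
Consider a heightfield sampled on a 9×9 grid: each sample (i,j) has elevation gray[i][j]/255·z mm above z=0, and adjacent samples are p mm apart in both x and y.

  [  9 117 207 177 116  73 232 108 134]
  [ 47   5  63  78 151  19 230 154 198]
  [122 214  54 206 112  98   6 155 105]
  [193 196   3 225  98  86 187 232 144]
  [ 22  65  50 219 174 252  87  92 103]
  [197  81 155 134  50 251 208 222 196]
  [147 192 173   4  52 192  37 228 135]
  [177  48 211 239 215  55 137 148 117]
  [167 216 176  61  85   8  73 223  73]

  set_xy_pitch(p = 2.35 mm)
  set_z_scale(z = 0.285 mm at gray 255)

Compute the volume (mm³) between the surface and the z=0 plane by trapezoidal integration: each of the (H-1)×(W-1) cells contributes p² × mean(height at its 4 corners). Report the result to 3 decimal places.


height_mm = gray/255 × 0.285; cell vol = 2.35² × mean(4 corners)
unit = 2.35² × 0.285 / (4×255) = 0.00154305 mm³ per gray-sum
row 0: Σ corner-gray over 8 cells = 3848  → 5.9377
row 1: Σ corner-gray over 8 cells = 3562  → 5.4963
row 2: Σ corner-gray over 8 cells = 4308  → 6.6475
row 3: Σ corner-gray over 8 cells = 4394  → 6.7802
row 4: Σ corner-gray over 8 cells = 4598  → 7.0950
row 5: Σ corner-gray over 8 cells = 4633  → 7.1490
row 6: Σ corner-gray over 8 cells = 4438  → 6.8481
row 7: Σ corner-gray over 8 cells = 4324  → 6.6722
Σ rows: total corner-gray = 34105  → 52.6258 mm³

52.626


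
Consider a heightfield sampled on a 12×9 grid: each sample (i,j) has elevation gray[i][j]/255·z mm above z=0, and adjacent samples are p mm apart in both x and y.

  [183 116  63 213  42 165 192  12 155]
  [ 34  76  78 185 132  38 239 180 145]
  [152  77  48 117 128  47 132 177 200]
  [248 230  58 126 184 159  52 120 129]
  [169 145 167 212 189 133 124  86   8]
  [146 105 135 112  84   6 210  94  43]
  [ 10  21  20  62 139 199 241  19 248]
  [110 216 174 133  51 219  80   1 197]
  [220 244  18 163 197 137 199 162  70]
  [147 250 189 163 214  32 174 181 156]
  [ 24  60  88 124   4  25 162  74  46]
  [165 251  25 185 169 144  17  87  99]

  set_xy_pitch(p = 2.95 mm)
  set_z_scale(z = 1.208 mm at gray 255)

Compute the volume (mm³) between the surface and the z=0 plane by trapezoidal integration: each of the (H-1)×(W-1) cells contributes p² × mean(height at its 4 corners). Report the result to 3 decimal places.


height_mm = gray/255 × 1.208; cell vol = 2.95² × mean(4 corners)
unit = 2.95² × 1.208 / (4×255) = 0.0103065 mm³ per gray-sum
row 0: Σ corner-gray over 8 cells = 3979  → 41.0095
row 1: Σ corner-gray over 8 cells = 3839  → 39.5666
row 2: Σ corner-gray over 8 cells = 4039  → 41.6279
row 3: Σ corner-gray over 8 cells = 4524  → 46.6266
row 4: Σ corner-gray over 8 cells = 3970  → 40.9168
row 5: Σ corner-gray over 8 cells = 3341  → 34.4340
row 6: Σ corner-gray over 8 cells = 3715  → 38.2886
row 7: Σ corner-gray over 8 cells = 4585  → 47.2553
row 8: Σ corner-gray over 8 cells = 5239  → 53.9957
row 9: Σ corner-gray over 8 cells = 3853  → 39.7109
row 10: Σ corner-gray over 8 cells = 3164  → 32.6097
Σ rows: total corner-gray = 44248  → 456.0416 mm³

456.042


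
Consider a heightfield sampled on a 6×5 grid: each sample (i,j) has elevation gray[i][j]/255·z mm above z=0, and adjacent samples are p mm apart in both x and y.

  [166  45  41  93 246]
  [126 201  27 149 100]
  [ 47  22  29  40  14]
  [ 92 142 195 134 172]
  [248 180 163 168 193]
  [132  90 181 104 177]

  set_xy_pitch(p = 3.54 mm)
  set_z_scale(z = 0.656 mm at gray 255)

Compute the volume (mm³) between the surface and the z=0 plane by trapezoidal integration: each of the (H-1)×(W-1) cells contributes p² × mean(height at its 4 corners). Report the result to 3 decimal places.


height_mm = gray/255 × 0.656; cell vol = 3.54² × mean(4 corners)
unit = 3.54² × 0.656 / (4×255) = 0.00805954 mm³ per gray-sum
row 0: Σ corner-gray over 4 cells = 1750  → 14.1042
row 1: Σ corner-gray over 4 cells = 1223  → 9.8568
row 2: Σ corner-gray over 4 cells = 1449  → 11.6783
row 3: Σ corner-gray over 4 cells = 2669  → 21.5109
row 4: Σ corner-gray over 4 cells = 2522  → 20.3262
Σ rows: total corner-gray = 9613  → 77.4763 mm³

77.476


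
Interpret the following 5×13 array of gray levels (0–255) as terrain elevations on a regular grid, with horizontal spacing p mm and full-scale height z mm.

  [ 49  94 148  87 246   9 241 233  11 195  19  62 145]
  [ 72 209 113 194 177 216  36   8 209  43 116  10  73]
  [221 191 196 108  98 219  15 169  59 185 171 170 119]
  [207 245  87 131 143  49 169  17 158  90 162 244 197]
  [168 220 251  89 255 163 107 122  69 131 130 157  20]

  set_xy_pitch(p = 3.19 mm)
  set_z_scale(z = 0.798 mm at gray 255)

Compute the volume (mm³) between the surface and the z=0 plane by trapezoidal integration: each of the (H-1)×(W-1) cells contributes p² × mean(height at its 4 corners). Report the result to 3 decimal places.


205.927

height_mm = gray/255 × 0.798; cell vol = 3.19² × mean(4 corners)
unit = 3.19² × 0.798 / (4×255) = 0.0079613 mm³ per gray-sum
row 0: Σ corner-gray over 12 cells = 5691  → 45.3078
row 1: Σ corner-gray over 12 cells = 6309  → 50.2279
row 2: Σ corner-gray over 12 cells = 6896  → 54.9011
row 3: Σ corner-gray over 12 cells = 6970  → 55.4903
Σ rows: total corner-gray = 25866  → 205.9270 mm³


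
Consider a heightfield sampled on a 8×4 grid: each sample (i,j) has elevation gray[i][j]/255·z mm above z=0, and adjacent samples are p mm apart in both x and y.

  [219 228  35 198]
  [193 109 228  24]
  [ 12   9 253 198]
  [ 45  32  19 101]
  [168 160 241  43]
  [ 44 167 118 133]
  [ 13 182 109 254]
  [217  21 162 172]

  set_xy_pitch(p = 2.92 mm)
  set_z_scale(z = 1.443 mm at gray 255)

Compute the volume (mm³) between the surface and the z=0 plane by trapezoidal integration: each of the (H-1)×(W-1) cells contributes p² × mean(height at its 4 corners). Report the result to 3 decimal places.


128.609

height_mm = gray/255 × 1.443; cell vol = 2.92² × mean(4 corners)
unit = 2.92² × 1.443 / (4×255) = 0.0120623 mm³ per gray-sum
row 0: Σ corner-gray over 3 cells = 1834  → 22.1223
row 1: Σ corner-gray over 3 cells = 1625  → 19.6013
row 2: Σ corner-gray over 3 cells = 982  → 11.8452
row 3: Σ corner-gray over 3 cells = 1261  → 15.2106
row 4: Σ corner-gray over 3 cells = 1760  → 21.2297
row 5: Σ corner-gray over 3 cells = 1596  → 19.2515
row 6: Σ corner-gray over 3 cells = 1604  → 19.3480
Σ rows: total corner-gray = 10662  → 128.6088 mm³


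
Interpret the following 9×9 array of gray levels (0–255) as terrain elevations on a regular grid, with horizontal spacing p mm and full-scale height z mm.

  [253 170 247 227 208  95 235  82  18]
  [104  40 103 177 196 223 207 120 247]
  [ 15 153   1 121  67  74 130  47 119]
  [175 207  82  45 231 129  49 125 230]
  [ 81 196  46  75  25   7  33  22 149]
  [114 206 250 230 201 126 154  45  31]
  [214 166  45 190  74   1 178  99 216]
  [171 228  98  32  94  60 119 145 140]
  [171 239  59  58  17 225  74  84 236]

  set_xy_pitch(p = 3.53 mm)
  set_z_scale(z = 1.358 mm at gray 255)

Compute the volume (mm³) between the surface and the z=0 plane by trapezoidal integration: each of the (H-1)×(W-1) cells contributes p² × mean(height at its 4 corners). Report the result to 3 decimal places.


521.228

height_mm = gray/255 × 1.358; cell vol = 3.53² × mean(4 corners)
unit = 3.53² × 1.358 / (4×255) = 0.0165901 mm³ per gray-sum
row 0: Σ corner-gray over 8 cells = 5282  → 87.6289
row 1: Σ corner-gray over 8 cells = 3803  → 63.0922
row 2: Σ corner-gray over 8 cells = 3461  → 57.4183
row 3: Σ corner-gray over 8 cells = 3179  → 52.7399
row 4: Σ corner-gray over 8 cells = 3607  → 59.8405
row 5: Σ corner-gray over 8 cells = 4505  → 74.7384
row 6: Σ corner-gray over 8 cells = 3799  → 63.0258
row 7: Σ corner-gray over 8 cells = 3782  → 62.7438
Σ rows: total corner-gray = 31418  → 521.2278 mm³


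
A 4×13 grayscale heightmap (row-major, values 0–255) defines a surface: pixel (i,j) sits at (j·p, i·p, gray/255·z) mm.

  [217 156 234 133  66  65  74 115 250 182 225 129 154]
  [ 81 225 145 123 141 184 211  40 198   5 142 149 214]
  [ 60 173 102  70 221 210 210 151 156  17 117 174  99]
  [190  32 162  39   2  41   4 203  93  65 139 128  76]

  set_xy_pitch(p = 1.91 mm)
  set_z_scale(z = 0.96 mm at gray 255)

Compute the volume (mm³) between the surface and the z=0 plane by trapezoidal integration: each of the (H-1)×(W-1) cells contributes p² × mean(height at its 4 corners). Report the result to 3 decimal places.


66.181

height_mm = gray/255 × 0.96; cell vol = 1.91² × mean(4 corners)
unit = 1.91² × 0.96 / (4×255) = 0.00343351 mm³ per gray-sum
row 0: Σ corner-gray over 12 cells = 7050  → 24.2062
row 1: Σ corner-gray over 12 cells = 6782  → 23.2860
row 2: Σ corner-gray over 12 cells = 5443  → 18.6886
Σ rows: total corner-gray = 19275  → 66.1808 mm³


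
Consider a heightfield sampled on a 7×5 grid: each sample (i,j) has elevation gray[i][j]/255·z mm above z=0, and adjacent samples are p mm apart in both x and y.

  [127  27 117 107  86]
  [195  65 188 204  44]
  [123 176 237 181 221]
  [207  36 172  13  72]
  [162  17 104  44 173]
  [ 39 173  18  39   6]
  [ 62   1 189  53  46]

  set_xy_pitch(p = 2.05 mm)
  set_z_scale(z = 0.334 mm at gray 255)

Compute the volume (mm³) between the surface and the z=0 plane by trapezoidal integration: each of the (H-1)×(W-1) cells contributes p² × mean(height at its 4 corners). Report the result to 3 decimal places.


14.396

height_mm = gray/255 × 0.334; cell vol = 2.05² × mean(4 corners)
unit = 2.05² × 0.334 / (4×255) = 0.00137611 mm³ per gray-sum
row 0: Σ corner-gray over 4 cells = 1868  → 2.5706
row 1: Σ corner-gray over 4 cells = 2685  → 3.6949
row 2: Σ corner-gray over 4 cells = 2253  → 3.1004
row 3: Σ corner-gray over 4 cells = 1386  → 1.9073
row 4: Σ corner-gray over 4 cells = 1170  → 1.6101
row 5: Σ corner-gray over 4 cells = 1099  → 1.5123
Σ rows: total corner-gray = 10461  → 14.3955 mm³


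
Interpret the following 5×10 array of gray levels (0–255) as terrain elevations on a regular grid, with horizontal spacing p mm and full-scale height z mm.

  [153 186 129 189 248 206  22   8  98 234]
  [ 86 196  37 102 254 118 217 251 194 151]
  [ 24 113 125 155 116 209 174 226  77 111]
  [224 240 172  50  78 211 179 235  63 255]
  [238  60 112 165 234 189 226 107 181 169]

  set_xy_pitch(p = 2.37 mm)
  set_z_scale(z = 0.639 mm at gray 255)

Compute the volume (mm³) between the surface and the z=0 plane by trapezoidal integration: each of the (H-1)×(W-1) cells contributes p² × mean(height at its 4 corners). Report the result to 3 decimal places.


height_mm = gray/255 × 0.639; cell vol = 2.37² × mean(4 corners)
unit = 2.37² × 0.639 / (4×255) = 0.00351882 mm³ per gray-sum
row 0: Σ corner-gray over 9 cells = 5534  → 19.4732
row 1: Σ corner-gray over 9 cells = 5500  → 19.3535
row 2: Σ corner-gray over 9 cells = 5460  → 19.2128
row 3: Σ corner-gray over 9 cells = 5890  → 20.7259
Σ rows: total corner-gray = 22384  → 78.7653 mm³

78.765


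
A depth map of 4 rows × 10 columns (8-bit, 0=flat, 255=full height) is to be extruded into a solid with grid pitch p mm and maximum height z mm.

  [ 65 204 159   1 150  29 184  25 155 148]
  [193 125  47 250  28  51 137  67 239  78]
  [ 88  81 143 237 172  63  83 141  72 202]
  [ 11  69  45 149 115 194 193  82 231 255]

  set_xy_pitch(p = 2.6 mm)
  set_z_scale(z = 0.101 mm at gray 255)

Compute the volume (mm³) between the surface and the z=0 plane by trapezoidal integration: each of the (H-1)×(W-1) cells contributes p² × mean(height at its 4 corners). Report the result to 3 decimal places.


8.913

height_mm = gray/255 × 0.101; cell vol = 2.6² × mean(4 corners)
unit = 2.6² × 0.101 / (4×255) = 0.000669373 mm³ per gray-sum
row 0: Σ corner-gray over 9 cells = 4186  → 2.8020
row 1: Σ corner-gray over 9 cells = 4433  → 2.9673
row 2: Σ corner-gray over 9 cells = 4696  → 3.1434
Σ rows: total corner-gray = 13315  → 8.9127 mm³


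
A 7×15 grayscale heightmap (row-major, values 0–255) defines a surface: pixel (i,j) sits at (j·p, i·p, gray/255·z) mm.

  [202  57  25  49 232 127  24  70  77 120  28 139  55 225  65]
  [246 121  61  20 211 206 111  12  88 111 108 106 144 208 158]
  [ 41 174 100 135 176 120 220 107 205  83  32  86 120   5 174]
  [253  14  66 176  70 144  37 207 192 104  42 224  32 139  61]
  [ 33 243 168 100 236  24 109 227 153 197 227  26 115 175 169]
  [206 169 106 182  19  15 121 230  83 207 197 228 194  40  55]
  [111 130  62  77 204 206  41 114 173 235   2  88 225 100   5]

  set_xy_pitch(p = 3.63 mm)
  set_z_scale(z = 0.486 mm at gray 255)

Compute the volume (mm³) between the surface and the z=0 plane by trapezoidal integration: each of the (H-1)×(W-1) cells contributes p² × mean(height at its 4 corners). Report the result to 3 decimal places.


264.804

height_mm = gray/255 × 0.486; cell vol = 3.63² × mean(4 corners)
unit = 3.63² × 0.486 / (4×255) = 0.00627841 mm³ per gray-sum
row 0: Σ corner-gray over 14 cells = 6141  → 38.5557
row 1: Σ corner-gray over 14 cells = 6759  → 42.4357
row 2: Σ corner-gray over 14 cells = 6549  → 41.1173
row 3: Σ corner-gray over 14 cells = 7410  → 46.5230
row 4: Σ corner-gray over 14 cells = 8045  → 50.5098
row 5: Σ corner-gray over 14 cells = 7273  → 45.6628
Σ rows: total corner-gray = 42177  → 264.8043 mm³


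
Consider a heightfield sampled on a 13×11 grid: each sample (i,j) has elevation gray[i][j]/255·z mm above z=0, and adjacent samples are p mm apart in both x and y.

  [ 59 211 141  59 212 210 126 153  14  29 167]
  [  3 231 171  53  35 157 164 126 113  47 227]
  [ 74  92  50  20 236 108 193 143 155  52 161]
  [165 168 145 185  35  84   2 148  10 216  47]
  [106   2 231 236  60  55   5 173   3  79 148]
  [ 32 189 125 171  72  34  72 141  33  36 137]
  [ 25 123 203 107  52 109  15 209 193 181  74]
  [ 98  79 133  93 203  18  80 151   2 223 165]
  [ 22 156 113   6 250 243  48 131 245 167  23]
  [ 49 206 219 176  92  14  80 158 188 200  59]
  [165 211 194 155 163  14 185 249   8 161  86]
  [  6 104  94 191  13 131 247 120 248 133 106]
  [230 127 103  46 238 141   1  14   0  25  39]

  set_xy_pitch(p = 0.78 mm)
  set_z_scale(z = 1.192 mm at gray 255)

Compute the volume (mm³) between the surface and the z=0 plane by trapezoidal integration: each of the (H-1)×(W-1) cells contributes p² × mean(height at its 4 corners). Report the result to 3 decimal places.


40.898

height_mm = gray/255 × 1.192; cell vol = 0.78² × mean(4 corners)
unit = 0.78² × 1.192 / (4×255) = 0.000710993 mm³ per gray-sum
row 0: Σ corner-gray over 10 cells = 4960  → 3.5265
row 1: Σ corner-gray over 10 cells = 4757  → 3.3822
row 2: Σ corner-gray over 10 cells = 4531  → 3.2215
row 3: Σ corner-gray over 10 cells = 4140  → 2.9435
row 4: Σ corner-gray over 10 cells = 3857  → 2.7423
row 5: Σ corner-gray over 10 cells = 4398  → 3.1269
row 6: Σ corner-gray over 10 cells = 4710  → 3.3488
row 7: Σ corner-gray over 10 cells = 4990  → 3.5479
row 8: Σ corner-gray over 10 cells = 5537  → 3.9368
row 9: Σ corner-gray over 10 cells = 5705  → 4.0562
row 10: Σ corner-gray over 10 cells = 5605  → 3.9851
row 11: Σ corner-gray over 10 cells = 4333  → 3.0807
Σ rows: total corner-gray = 57523  → 40.8984 mm³


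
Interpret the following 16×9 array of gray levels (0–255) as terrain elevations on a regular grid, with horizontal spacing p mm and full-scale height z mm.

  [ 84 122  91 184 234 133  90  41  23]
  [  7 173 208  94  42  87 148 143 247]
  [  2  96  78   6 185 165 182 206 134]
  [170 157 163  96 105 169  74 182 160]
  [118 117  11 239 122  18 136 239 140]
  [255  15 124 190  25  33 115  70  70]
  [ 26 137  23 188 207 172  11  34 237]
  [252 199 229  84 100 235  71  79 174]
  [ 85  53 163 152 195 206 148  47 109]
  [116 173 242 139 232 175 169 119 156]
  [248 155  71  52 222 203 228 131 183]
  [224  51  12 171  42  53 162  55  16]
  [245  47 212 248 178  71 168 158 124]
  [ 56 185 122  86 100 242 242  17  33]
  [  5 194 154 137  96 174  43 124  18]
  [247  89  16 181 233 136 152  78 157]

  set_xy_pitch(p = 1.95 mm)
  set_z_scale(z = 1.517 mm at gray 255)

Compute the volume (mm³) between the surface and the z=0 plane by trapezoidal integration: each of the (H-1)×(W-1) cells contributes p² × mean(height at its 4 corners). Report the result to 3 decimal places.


353.427

height_mm = gray/255 × 1.517; cell vol = 1.95² × mean(4 corners)
unit = 1.95² × 1.517 / (4×255) = 0.00565529 mm³ per gray-sum
row 0: Σ corner-gray over 8 cells = 3941  → 22.2875
row 1: Σ corner-gray over 8 cells = 4016  → 22.7116
row 2: Σ corner-gray over 8 cells = 4194  → 23.7183
row 3: Σ corner-gray over 8 cells = 4244  → 24.0010
row 4: Σ corner-gray over 8 cells = 3491  → 19.7426
row 5: Σ corner-gray over 8 cells = 3276  → 18.5267
row 6: Σ corner-gray over 8 cells = 4227  → 23.9049
row 7: Σ corner-gray over 8 cells = 4542  → 25.6863
row 8: Σ corner-gray over 8 cells = 4892  → 27.6657
row 9: Σ corner-gray over 8 cells = 5325  → 30.1144
row 10: Σ corner-gray over 8 cells = 3887  → 21.9821
row 11: Σ corner-gray over 8 cells = 3865  → 21.8577
row 12: Σ corner-gray over 8 cells = 4610  → 26.0709
row 13: Σ corner-gray over 8 cells = 3944  → 22.3045
row 14: Σ corner-gray over 8 cells = 4041  → 22.8530
Σ rows: total corner-gray = 62495  → 353.4271 mm³
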